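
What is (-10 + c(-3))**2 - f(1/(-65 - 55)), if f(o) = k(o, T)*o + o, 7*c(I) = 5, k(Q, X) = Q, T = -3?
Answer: 60845831/705600 ≈ 86.233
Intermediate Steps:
c(I) = 5/7 (c(I) = (1/7)*5 = 5/7)
f(o) = o + o**2 (f(o) = o*o + o = o**2 + o = o + o**2)
(-10 + c(-3))**2 - f(1/(-65 - 55)) = (-10 + 5/7)**2 - (1 + 1/(-65 - 55))/(-65 - 55) = (-65/7)**2 - (1 + 1/(-120))/(-120) = 4225/49 - (-1)*(1 - 1/120)/120 = 4225/49 - (-1)*119/(120*120) = 4225/49 - 1*(-119/14400) = 4225/49 + 119/14400 = 60845831/705600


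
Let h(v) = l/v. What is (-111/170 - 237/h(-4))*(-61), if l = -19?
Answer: 9959409/3230 ≈ 3083.4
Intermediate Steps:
h(v) = -19/v
(-111/170 - 237/h(-4))*(-61) = (-111/170 - 237/((-19/(-4))))*(-61) = (-111*1/170 - 237/((-19*(-1/4))))*(-61) = (-111/170 - 237/19/4)*(-61) = (-111/170 - 237*4/19)*(-61) = (-111/170 - 948/19)*(-61) = -163269/3230*(-61) = 9959409/3230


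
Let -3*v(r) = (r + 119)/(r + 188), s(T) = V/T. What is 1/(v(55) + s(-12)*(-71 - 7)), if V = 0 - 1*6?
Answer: -243/9535 ≈ -0.025485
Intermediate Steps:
V = -6 (V = 0 - 6 = -6)
s(T) = -6/T
v(r) = -(119 + r)/(3*(188 + r)) (v(r) = -(r + 119)/(3*(r + 188)) = -(119 + r)/(3*(188 + r)))
1/(v(55) + s(-12)*(-71 - 7)) = 1/((-119 - 1*55)/(3*(188 + 55)) + (-6/(-12))*(-71 - 7)) = 1/((⅓)*(-119 - 55)/243 - 6*(-1/12)*(-78)) = 1/((⅓)*(1/243)*(-174) + (½)*(-78)) = 1/(-58/243 - 39) = 1/(-9535/243) = -243/9535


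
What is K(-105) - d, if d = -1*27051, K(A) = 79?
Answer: 27130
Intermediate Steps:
d = -27051
K(-105) - d = 79 - 1*(-27051) = 79 + 27051 = 27130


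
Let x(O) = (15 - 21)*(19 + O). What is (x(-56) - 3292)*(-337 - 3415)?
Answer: 11518640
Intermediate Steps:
x(O) = -114 - 6*O (x(O) = -6*(19 + O) = -114 - 6*O)
(x(-56) - 3292)*(-337 - 3415) = ((-114 - 6*(-56)) - 3292)*(-337 - 3415) = ((-114 + 336) - 3292)*(-3752) = (222 - 3292)*(-3752) = -3070*(-3752) = 11518640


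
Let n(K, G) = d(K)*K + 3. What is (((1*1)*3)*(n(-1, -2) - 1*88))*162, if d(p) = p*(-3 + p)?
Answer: -43254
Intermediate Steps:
n(K, G) = 3 + K**2*(-3 + K) (n(K, G) = (K*(-3 + K))*K + 3 = K**2*(-3 + K) + 3 = 3 + K**2*(-3 + K))
(((1*1)*3)*(n(-1, -2) - 1*88))*162 = (((1*1)*3)*((3 + (-1)**2*(-3 - 1)) - 1*88))*162 = ((1*3)*((3 + 1*(-4)) - 88))*162 = (3*((3 - 4) - 88))*162 = (3*(-1 - 88))*162 = (3*(-89))*162 = -267*162 = -43254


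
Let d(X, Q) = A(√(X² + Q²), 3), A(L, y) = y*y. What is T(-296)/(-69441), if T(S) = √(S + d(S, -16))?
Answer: -I*√287/69441 ≈ -0.00024396*I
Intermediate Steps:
A(L, y) = y²
d(X, Q) = 9 (d(X, Q) = 3² = 9)
T(S) = √(9 + S) (T(S) = √(S + 9) = √(9 + S))
T(-296)/(-69441) = √(9 - 296)/(-69441) = √(-287)*(-1/69441) = (I*√287)*(-1/69441) = -I*√287/69441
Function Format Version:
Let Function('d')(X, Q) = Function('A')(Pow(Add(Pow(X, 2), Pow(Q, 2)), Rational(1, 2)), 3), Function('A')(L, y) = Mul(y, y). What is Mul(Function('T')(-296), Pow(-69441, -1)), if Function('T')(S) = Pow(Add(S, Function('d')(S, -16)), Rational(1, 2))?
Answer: Mul(Rational(-1, 69441), I, Pow(287, Rational(1, 2))) ≈ Mul(-0.00024396, I)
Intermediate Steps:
Function('A')(L, y) = Pow(y, 2)
Function('d')(X, Q) = 9 (Function('d')(X, Q) = Pow(3, 2) = 9)
Function('T')(S) = Pow(Add(9, S), Rational(1, 2)) (Function('T')(S) = Pow(Add(S, 9), Rational(1, 2)) = Pow(Add(9, S), Rational(1, 2)))
Mul(Function('T')(-296), Pow(-69441, -1)) = Mul(Pow(Add(9, -296), Rational(1, 2)), Pow(-69441, -1)) = Mul(Pow(-287, Rational(1, 2)), Rational(-1, 69441)) = Mul(Mul(I, Pow(287, Rational(1, 2))), Rational(-1, 69441)) = Mul(Rational(-1, 69441), I, Pow(287, Rational(1, 2)))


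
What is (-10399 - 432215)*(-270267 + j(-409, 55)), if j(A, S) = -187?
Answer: 119706726756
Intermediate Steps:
(-10399 - 432215)*(-270267 + j(-409, 55)) = (-10399 - 432215)*(-270267 - 187) = -442614*(-270454) = 119706726756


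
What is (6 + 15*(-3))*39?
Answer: -1521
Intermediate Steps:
(6 + 15*(-3))*39 = (6 - 45)*39 = -39*39 = -1521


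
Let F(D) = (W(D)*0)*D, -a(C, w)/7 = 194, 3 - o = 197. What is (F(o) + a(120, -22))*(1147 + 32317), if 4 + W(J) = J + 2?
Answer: -45444112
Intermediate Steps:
o = -194 (o = 3 - 1*197 = 3 - 197 = -194)
W(J) = -2 + J (W(J) = -4 + (J + 2) = -4 + (2 + J) = -2 + J)
a(C, w) = -1358 (a(C, w) = -7*194 = -1358)
F(D) = 0 (F(D) = ((-2 + D)*0)*D = 0*D = 0)
(F(o) + a(120, -22))*(1147 + 32317) = (0 - 1358)*(1147 + 32317) = -1358*33464 = -45444112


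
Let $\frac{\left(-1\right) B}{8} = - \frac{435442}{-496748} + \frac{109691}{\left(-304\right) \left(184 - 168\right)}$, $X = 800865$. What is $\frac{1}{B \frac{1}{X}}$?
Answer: $\frac{191967838816}{41564123} \approx 4618.6$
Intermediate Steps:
$B = \frac{1870385535}{10786528}$ ($B = - 8 \left(- \frac{435442}{-496748} + \frac{109691}{\left(-304\right) \left(184 - 168\right)}\right) = - 8 \left(\left(-435442\right) \left(- \frac{1}{496748}\right) + \frac{109691}{\left(-304\right) 16}\right) = - 8 \left(\frac{31103}{35482} + \frac{109691}{-4864}\right) = - 8 \left(\frac{31103}{35482} + 109691 \left(- \frac{1}{4864}\right)\right) = - 8 \left(\frac{31103}{35482} - \frac{109691}{4864}\right) = \left(-8\right) \left(- \frac{1870385535}{86292224}\right) = \frac{1870385535}{10786528} \approx 173.4$)
$\frac{1}{B \frac{1}{X}} = \frac{1}{\frac{1870385535}{10786528} \cdot \frac{1}{800865}} = \frac{1}{\frac{41564123}{191967838816}} = \frac{191967838816}{41564123}$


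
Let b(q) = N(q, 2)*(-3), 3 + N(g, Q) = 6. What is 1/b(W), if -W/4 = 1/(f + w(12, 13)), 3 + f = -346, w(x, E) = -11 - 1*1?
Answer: -⅑ ≈ -0.11111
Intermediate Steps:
N(g, Q) = 3 (N(g, Q) = -3 + 6 = 3)
w(x, E) = -12 (w(x, E) = -11 - 1 = -12)
f = -349 (f = -3 - 346 = -349)
W = 4/361 (W = -4/(-349 - 12) = -4/(-361) = -4*(-1/361) = 4/361 ≈ 0.011080)
b(q) = -9 (b(q) = 3*(-3) = -9)
1/b(W) = 1/(-9) = -⅑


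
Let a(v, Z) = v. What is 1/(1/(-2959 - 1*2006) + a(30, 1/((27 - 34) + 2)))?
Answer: 4965/148949 ≈ 0.033334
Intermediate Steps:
1/(1/(-2959 - 1*2006) + a(30, 1/((27 - 34) + 2))) = 1/(1/(-2959 - 1*2006) + 30) = 1/(1/(-2959 - 2006) + 30) = 1/(1/(-4965) + 30) = 1/(-1/4965 + 30) = 1/(148949/4965) = 4965/148949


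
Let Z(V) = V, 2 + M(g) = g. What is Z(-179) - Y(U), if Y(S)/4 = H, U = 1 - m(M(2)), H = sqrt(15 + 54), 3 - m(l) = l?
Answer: -179 - 4*sqrt(69) ≈ -212.23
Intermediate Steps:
M(g) = -2 + g
m(l) = 3 - l
H = sqrt(69) ≈ 8.3066
U = -2 (U = 1 - (3 - (-2 + 2)) = 1 - (3 - 1*0) = 1 - (3 + 0) = 1 - 1*3 = 1 - 3 = -2)
Y(S) = 4*sqrt(69)
Z(-179) - Y(U) = -179 - 4*sqrt(69)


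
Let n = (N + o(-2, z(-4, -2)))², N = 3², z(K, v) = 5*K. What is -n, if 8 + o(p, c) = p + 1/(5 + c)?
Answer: -256/225 ≈ -1.1378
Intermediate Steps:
N = 9
o(p, c) = -8 + p + 1/(5 + c) (o(p, c) = -8 + (p + 1/(5 + c)) = -8 + p + 1/(5 + c))
n = 256/225 (n = (9 + (-39 - 40*(-4) + 5*(-2) + (5*(-4))*(-2))/(5 + 5*(-4)))² = (9 + (-39 - 8*(-20) - 10 - 20*(-2))/(5 - 20))² = (9 + (-39 + 160 - 10 + 40)/(-15))² = (9 - 1/15*151)² = (9 - 151/15)² = (-16/15)² = 256/225 ≈ 1.1378)
-n = -1*256/225 = -256/225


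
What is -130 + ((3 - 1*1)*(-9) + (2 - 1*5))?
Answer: -151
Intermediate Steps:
-130 + ((3 - 1*1)*(-9) + (2 - 1*5)) = -130 + ((3 - 1)*(-9) + (2 - 5)) = -130 + (2*(-9) - 3) = -130 + (-18 - 3) = -130 - 21 = -151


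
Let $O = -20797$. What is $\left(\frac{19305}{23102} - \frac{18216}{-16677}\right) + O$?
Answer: $- \frac{890195570169}{42808006} \approx -20795.0$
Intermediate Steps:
$\left(\frac{19305}{23102} - \frac{18216}{-16677}\right) + O = \left(\frac{19305}{23102} - \frac{18216}{-16677}\right) - 20797 = \left(19305 \cdot \frac{1}{23102} - - \frac{2024}{1853}\right) - 20797 = \left(\frac{19305}{23102} + \frac{2024}{1853}\right) - 20797 = \frac{82530613}{42808006} - 20797 = - \frac{890195570169}{42808006}$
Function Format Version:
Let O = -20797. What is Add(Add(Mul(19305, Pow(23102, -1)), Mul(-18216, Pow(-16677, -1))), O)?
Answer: Rational(-890195570169, 42808006) ≈ -20795.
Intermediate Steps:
Add(Add(Mul(19305, Pow(23102, -1)), Mul(-18216, Pow(-16677, -1))), O) = Add(Add(Mul(19305, Pow(23102, -1)), Mul(-18216, Pow(-16677, -1))), -20797) = Add(Add(Mul(19305, Rational(1, 23102)), Mul(-18216, Rational(-1, 16677))), -20797) = Add(Add(Rational(19305, 23102), Rational(2024, 1853)), -20797) = Add(Rational(82530613, 42808006), -20797) = Rational(-890195570169, 42808006)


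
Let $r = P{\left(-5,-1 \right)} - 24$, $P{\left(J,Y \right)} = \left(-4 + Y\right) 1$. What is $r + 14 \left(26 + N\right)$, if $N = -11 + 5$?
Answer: $251$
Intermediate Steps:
$N = -6$
$P{\left(J,Y \right)} = -4 + Y$
$r = -29$ ($r = \left(-4 - 1\right) - 24 = -5 - 24 = -29$)
$r + 14 \left(26 + N\right) = -29 + 14 \left(26 - 6\right) = -29 + 14 \cdot 20 = -29 + 280 = 251$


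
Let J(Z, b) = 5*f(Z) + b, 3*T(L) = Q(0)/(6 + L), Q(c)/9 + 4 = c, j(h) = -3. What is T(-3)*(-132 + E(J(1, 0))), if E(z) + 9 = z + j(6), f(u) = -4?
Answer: 656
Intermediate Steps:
Q(c) = -36 + 9*c
T(L) = -12/(6 + L) (T(L) = ((-36 + 9*0)/(6 + L))/3 = ((-36 + 0)/(6 + L))/3 = (-36/(6 + L))/3 = -12/(6 + L))
J(Z, b) = -20 + b (J(Z, b) = 5*(-4) + b = -20 + b)
E(z) = -12 + z (E(z) = -9 + (z - 3) = -9 + (-3 + z) = -12 + z)
T(-3)*(-132 + E(J(1, 0))) = (-12/(6 - 3))*(-132 + (-12 + (-20 + 0))) = (-12/3)*(-132 + (-12 - 20)) = (-12*1/3)*(-132 - 32) = -4*(-164) = 656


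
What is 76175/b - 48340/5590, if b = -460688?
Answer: -2269547617/257524592 ≈ -8.8129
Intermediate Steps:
76175/b - 48340/5590 = 76175/(-460688) - 48340/5590 = 76175*(-1/460688) - 48340*1/5590 = -76175/460688 - 4834/559 = -2269547617/257524592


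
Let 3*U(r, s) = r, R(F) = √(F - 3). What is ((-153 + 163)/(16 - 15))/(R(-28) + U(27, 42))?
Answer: 45/56 - 5*I*√31/56 ≈ 0.80357 - 0.49712*I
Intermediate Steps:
R(F) = √(-3 + F)
U(r, s) = r/3
((-153 + 163)/(16 - 15))/(R(-28) + U(27, 42)) = ((-153 + 163)/(16 - 15))/(√(-3 - 28) + (⅓)*27) = (10/1)/(√(-31) + 9) = (10*1)/(I*√31 + 9) = 10/(9 + I*√31)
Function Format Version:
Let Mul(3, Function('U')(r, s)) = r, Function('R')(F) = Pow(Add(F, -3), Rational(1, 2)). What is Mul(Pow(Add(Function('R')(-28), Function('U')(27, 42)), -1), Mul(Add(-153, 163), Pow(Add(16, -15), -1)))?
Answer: Add(Rational(45, 56), Mul(Rational(-5, 56), I, Pow(31, Rational(1, 2)))) ≈ Add(0.80357, Mul(-0.49712, I))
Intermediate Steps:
Function('R')(F) = Pow(Add(-3, F), Rational(1, 2))
Function('U')(r, s) = Mul(Rational(1, 3), r)
Mul(Pow(Add(Function('R')(-28), Function('U')(27, 42)), -1), Mul(Add(-153, 163), Pow(Add(16, -15), -1))) = Mul(Pow(Add(Pow(Add(-3, -28), Rational(1, 2)), Mul(Rational(1, 3), 27)), -1), Mul(Add(-153, 163), Pow(Add(16, -15), -1))) = Mul(Pow(Add(Pow(-31, Rational(1, 2)), 9), -1), Mul(10, Pow(1, -1))) = Mul(Pow(Add(Mul(I, Pow(31, Rational(1, 2))), 9), -1), Mul(10, 1)) = Mul(Pow(Add(9, Mul(I, Pow(31, Rational(1, 2)))), -1), 10) = Mul(10, Pow(Add(9, Mul(I, Pow(31, Rational(1, 2)))), -1))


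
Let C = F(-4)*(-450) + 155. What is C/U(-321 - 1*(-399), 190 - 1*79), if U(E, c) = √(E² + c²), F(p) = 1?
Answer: -59*√2045/1227 ≈ -2.1745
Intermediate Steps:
C = -295 (C = 1*(-450) + 155 = -450 + 155 = -295)
C/U(-321 - 1*(-399), 190 - 1*79) = -295/√((-321 - 1*(-399))² + (190 - 1*79)²) = -295/√((-321 + 399)² + (190 - 79)²) = -295/√(78² + 111²) = -295/√(6084 + 12321) = -295*√2045/6135 = -59*√2045/1227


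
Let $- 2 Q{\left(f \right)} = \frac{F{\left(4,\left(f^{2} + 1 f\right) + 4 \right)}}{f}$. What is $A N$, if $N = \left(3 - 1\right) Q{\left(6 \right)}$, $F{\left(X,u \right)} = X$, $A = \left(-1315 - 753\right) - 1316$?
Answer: $2256$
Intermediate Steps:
$A = -3384$ ($A = -2068 - 1316 = -3384$)
$Q{\left(f \right)} = - \frac{2}{f}$ ($Q{\left(f \right)} = - \frac{4 \frac{1}{f}}{2} = - \frac{2}{f}$)
$N = - \frac{2}{3}$ ($N = \left(3 - 1\right) \left(- \frac{2}{6}\right) = 2 \left(\left(-2\right) \frac{1}{6}\right) = 2 \left(- \frac{1}{3}\right) = - \frac{2}{3} \approx -0.66667$)
$A N = \left(-3384\right) \left(- \frac{2}{3}\right) = 2256$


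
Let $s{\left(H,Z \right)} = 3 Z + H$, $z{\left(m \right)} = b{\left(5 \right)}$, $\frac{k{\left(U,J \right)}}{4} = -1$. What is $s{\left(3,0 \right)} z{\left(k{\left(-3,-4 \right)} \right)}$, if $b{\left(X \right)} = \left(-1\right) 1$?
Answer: $-3$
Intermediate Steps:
$b{\left(X \right)} = -1$
$k{\left(U,J \right)} = -4$ ($k{\left(U,J \right)} = 4 \left(-1\right) = -4$)
$z{\left(m \right)} = -1$
$s{\left(H,Z \right)} = H + 3 Z$
$s{\left(3,0 \right)} z{\left(k{\left(-3,-4 \right)} \right)} = \left(3 + 3 \cdot 0\right) \left(-1\right) = \left(3 + 0\right) \left(-1\right) = 3 \left(-1\right) = -3$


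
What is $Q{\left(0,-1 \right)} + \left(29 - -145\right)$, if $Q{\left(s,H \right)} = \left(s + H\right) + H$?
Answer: $172$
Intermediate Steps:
$Q{\left(s,H \right)} = s + 2 H$ ($Q{\left(s,H \right)} = \left(H + s\right) + H = s + 2 H$)
$Q{\left(0,-1 \right)} + \left(29 - -145\right) = \left(0 + 2 \left(-1\right)\right) + \left(29 - -145\right) = \left(0 - 2\right) + \left(29 + 145\right) = -2 + 174 = 172$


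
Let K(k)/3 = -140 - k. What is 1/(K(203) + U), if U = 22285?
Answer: 1/21256 ≈ 4.7046e-5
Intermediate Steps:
K(k) = -420 - 3*k (K(k) = 3*(-140 - k) = -420 - 3*k)
1/(K(203) + U) = 1/((-420 - 3*203) + 22285) = 1/((-420 - 609) + 22285) = 1/(-1029 + 22285) = 1/21256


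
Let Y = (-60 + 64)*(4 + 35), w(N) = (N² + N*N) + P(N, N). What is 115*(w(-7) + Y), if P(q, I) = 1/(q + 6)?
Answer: 29095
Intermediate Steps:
P(q, I) = 1/(6 + q)
w(N) = 1/(6 + N) + 2*N² (w(N) = (N² + N*N) + 1/(6 + N) = (N² + N²) + 1/(6 + N) = 2*N² + 1/(6 + N) = 1/(6 + N) + 2*N²)
Y = 156 (Y = 4*39 = 156)
115*(w(-7) + Y) = 115*((1 + 2*(-7)²*(6 - 7))/(6 - 7) + 156) = 115*((1 + 2*49*(-1))/(-1) + 156) = 115*(-(1 - 98) + 156) = 115*(-1*(-97) + 156) = 115*(97 + 156) = 115*253 = 29095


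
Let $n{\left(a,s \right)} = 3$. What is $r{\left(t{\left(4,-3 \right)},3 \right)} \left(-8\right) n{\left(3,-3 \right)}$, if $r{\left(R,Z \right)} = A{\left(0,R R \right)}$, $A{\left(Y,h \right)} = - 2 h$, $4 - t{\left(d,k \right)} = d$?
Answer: $0$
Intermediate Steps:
$t{\left(d,k \right)} = 4 - d$
$r{\left(R,Z \right)} = - 2 R^{2}$ ($r{\left(R,Z \right)} = - 2 R R = - 2 R^{2}$)
$r{\left(t{\left(4,-3 \right)},3 \right)} \left(-8\right) n{\left(3,-3 \right)} = - 2 \left(4 - 4\right)^{2} \left(-8\right) 3 = - 2 \cdot 0^{2} \left(-8\right) 3 = \left(-2\right) 0 \left(-8\right) 3 = 0 \left(-8\right) 3 = 0 \cdot 3 = 0$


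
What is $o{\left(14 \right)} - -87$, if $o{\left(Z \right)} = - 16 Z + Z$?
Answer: $-123$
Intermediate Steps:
$o{\left(Z \right)} = - 15 Z$
$o{\left(14 \right)} - -87 = \left(-15\right) 14 - -87 = -210 + 87 = -123$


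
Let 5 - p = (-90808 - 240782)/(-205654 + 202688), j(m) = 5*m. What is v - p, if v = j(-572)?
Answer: -4083000/1483 ≈ -2753.2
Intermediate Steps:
v = -2860 (v = 5*(-572) = -2860)
p = -158380/1483 (p = 5 - (-90808 - 240782)/(-205654 + 202688) = 5 - (-331590)/(-2966) = 5 - (-331590)*(-1)/2966 = 5 - 1*165795/1483 = 5 - 165795/1483 = -158380/1483 ≈ -106.80)
v - p = -2860 - 1*(-158380/1483) = -2860 + 158380/1483 = -4083000/1483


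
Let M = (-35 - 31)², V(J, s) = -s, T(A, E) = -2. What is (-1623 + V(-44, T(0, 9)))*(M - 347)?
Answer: -6498589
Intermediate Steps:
M = 4356 (M = (-66)² = 4356)
(-1623 + V(-44, T(0, 9)))*(M - 347) = (-1623 - 1*(-2))*(4356 - 347) = (-1623 + 2)*4009 = -1621*4009 = -6498589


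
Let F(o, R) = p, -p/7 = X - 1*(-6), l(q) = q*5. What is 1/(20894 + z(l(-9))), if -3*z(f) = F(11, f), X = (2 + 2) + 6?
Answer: 3/62794 ≈ 4.7775e-5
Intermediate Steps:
l(q) = 5*q
X = 10 (X = 4 + 6 = 10)
p = -112 (p = -7*(10 - 1*(-6)) = -7*(10 + 6) = -7*16 = -112)
F(o, R) = -112
z(f) = 112/3 (z(f) = -⅓*(-112) = 112/3)
1/(20894 + z(l(-9))) = 1/(20894 + 112/3) = 1/(62794/3) = 3/62794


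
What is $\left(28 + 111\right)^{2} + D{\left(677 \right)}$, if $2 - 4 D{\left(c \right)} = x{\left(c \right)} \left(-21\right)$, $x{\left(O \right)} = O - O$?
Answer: $\frac{38643}{2} \approx 19322.0$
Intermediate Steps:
$x{\left(O \right)} = 0$
$D{\left(c \right)} = \frac{1}{2}$ ($D{\left(c \right)} = \frac{1}{2} - \frac{0 \left(-21\right)}{4} = \frac{1}{2} - 0 = \frac{1}{2} + 0 = \frac{1}{2}$)
$\left(28 + 111\right)^{2} + D{\left(677 \right)} = \left(28 + 111\right)^{2} + \frac{1}{2} = 139^{2} + \frac{1}{2} = 19321 + \frac{1}{2} = \frac{38643}{2}$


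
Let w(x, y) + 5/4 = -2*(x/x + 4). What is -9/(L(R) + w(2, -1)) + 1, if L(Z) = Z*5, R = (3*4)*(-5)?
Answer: 427/415 ≈ 1.0289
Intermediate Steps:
R = -60 (R = 12*(-5) = -60)
L(Z) = 5*Z
w(x, y) = -45/4 (w(x, y) = -5/4 - 2*(x/x + 4) = -5/4 - 2*(1 + 4) = -5/4 - 2*5 = -5/4 - 10 = -45/4)
-9/(L(R) + w(2, -1)) + 1 = -9/(5*(-60) - 45/4) + 1 = -9/(-300 - 45/4) + 1 = -9/(-1245/4) + 1 = -9*(-4/1245) + 1 = 12/415 + 1 = 427/415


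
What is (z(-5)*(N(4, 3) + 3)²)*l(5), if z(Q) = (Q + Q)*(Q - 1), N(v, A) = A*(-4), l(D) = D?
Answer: 24300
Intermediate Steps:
N(v, A) = -4*A
z(Q) = 2*Q*(-1 + Q) (z(Q) = (2*Q)*(-1 + Q) = 2*Q*(-1 + Q))
(z(-5)*(N(4, 3) + 3)²)*l(5) = ((2*(-5)*(-1 - 5))*(-4*3 + 3)²)*5 = ((2*(-5)*(-6))*(-12 + 3)²)*5 = (60*(-9)²)*5 = (60*81)*5 = 4860*5 = 24300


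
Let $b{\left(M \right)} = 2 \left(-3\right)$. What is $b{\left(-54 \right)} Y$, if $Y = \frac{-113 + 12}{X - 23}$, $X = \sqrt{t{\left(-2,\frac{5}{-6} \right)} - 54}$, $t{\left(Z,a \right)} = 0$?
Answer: $- \frac{13938}{583} - \frac{1818 i \sqrt{6}}{583} \approx -23.907 - 7.6384 i$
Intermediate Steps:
$b{\left(M \right)} = -6$
$X = 3 i \sqrt{6}$ ($X = \sqrt{0 - 54} = \sqrt{-54} = 3 i \sqrt{6} \approx 7.3485 i$)
$Y = - \frac{101}{-23 + 3 i \sqrt{6}}$ ($Y = \frac{-113 + 12}{3 i \sqrt{6} - 23} = - \frac{101}{-23 + 3 i \sqrt{6}} \approx 3.9846 + 1.2731 i$)
$b{\left(-54 \right)} Y = - 6 \left(\frac{2323}{583} + \frac{303 i \sqrt{6}}{583}\right) = - \frac{13938}{583} - \frac{1818 i \sqrt{6}}{583}$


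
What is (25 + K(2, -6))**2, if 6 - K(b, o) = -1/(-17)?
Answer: 276676/289 ≈ 957.36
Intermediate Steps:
K(b, o) = 101/17 (K(b, o) = 6 - (-1)/(-17) = 6 - (-1)*(-1)/17 = 6 - 1*1/17 = 6 - 1/17 = 101/17)
(25 + K(2, -6))**2 = (25 + 101/17)**2 = (526/17)**2 = 276676/289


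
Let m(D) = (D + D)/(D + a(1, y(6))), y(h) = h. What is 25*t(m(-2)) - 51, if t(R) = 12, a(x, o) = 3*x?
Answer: 249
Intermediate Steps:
m(D) = 2*D/(3 + D) (m(D) = (D + D)/(D + 3*1) = (2*D)/(D + 3) = (2*D)/(3 + D) = 2*D/(3 + D))
25*t(m(-2)) - 51 = 25*12 - 51 = 300 - 51 = 249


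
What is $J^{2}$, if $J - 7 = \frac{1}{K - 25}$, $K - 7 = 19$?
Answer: $64$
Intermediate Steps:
$K = 26$ ($K = 7 + 19 = 26$)
$J = 8$ ($J = 7 + \frac{1}{26 - 25} = 7 + 1^{-1} = 7 + 1 = 8$)
$J^{2} = 8^{2} = 64$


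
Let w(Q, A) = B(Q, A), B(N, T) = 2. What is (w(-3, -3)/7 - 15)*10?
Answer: -1030/7 ≈ -147.14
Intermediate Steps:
w(Q, A) = 2
(w(-3, -3)/7 - 15)*10 = (2/7 - 15)*10 = -103/7*10 = -1030/7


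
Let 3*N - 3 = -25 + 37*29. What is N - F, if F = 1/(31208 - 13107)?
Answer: 19024148/54303 ≈ 350.33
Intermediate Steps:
N = 1051/3 (N = 1 + (-25 + 37*29)/3 = 1 + (-25 + 1073)/3 = 1 + (⅓)*1048 = 1 + 1048/3 = 1051/3 ≈ 350.33)
F = 1/18101 ≈ 5.5246e-5
N - F = 1051/3 - 1*1/18101 = 1051/3 - 1/18101 = 19024148/54303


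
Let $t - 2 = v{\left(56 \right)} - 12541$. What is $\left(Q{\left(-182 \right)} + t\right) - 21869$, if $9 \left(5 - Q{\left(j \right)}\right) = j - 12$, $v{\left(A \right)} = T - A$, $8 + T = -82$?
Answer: $- \frac{310747}{9} \approx -34527.0$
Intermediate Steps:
$T = -90$ ($T = -8 - 82 = -90$)
$v{\left(A \right)} = -90 - A$
$Q{\left(j \right)} = \frac{19}{3} - \frac{j}{9}$ ($Q{\left(j \right)} = 5 - \frac{j - 12}{9} = 5 - \frac{-12 + j}{9} = 5 - \left(- \frac{4}{3} + \frac{j}{9}\right) = \frac{19}{3} - \frac{j}{9}$)
$t = -12685$ ($t = 2 - 12687 = -12685$)
$\left(Q{\left(-182 \right)} + t\right) - 21869 = \left(\left(\frac{19}{3} - - \frac{182}{9}\right) - 12685\right) - 21869 = \left(\left(\frac{19}{3} + \frac{182}{9}\right) - 12685\right) - 21869 = \left(\frac{239}{9} - 12685\right) - 21869 = - \frac{113926}{9} - 21869 = - \frac{310747}{9}$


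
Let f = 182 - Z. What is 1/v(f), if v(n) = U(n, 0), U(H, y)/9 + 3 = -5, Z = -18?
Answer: -1/72 ≈ -0.013889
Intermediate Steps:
U(H, y) = -72 (U(H, y) = -27 + 9*(-5) = -27 - 45 = -72)
f = 200 (f = 182 - 1*(-18) = 182 + 18 = 200)
v(n) = -72
1/v(f) = 1/(-72) = -1/72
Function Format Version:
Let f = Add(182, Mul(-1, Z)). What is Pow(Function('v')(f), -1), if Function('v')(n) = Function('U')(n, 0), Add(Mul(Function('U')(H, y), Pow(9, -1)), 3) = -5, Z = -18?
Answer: Rational(-1, 72) ≈ -0.013889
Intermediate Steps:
Function('U')(H, y) = -72 (Function('U')(H, y) = Add(-27, Mul(9, -5)) = Add(-27, -45) = -72)
f = 200 (f = Add(182, Mul(-1, -18)) = Add(182, 18) = 200)
Function('v')(n) = -72
Pow(Function('v')(f), -1) = Pow(-72, -1) = Rational(-1, 72)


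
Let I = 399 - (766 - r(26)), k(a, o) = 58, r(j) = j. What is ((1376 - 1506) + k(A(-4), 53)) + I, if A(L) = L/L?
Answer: -413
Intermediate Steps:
A(L) = 1
I = -341 (I = 399 - (766 - 1*26) = 399 - (766 - 26) = 399 - 1*740 = 399 - 740 = -341)
((1376 - 1506) + k(A(-4), 53)) + I = ((1376 - 1506) + 58) - 341 = (-130 + 58) - 341 = -72 - 341 = -413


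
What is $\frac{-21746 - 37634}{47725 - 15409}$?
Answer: $- \frac{14845}{8079} \approx -1.8375$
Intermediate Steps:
$\frac{-21746 - 37634}{47725 - 15409} = - \frac{59380}{32316} = \left(-59380\right) \frac{1}{32316} = - \frac{14845}{8079}$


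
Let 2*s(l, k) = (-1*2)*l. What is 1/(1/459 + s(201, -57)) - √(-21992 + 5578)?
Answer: -459/92258 - I*√16414 ≈ -0.0049752 - 128.12*I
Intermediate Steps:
s(l, k) = -l (s(l, k) = ((-1*2)*l)/2 = (-2*l)/2 = -l)
1/(1/459 + s(201, -57)) - √(-21992 + 5578) = 1/(1/459 - 1*201) - √(-21992 + 5578) = 1/(1/459 - 201) - √(-16414) = 1/(-92258/459) - I*√16414 = -459/92258 - I*√16414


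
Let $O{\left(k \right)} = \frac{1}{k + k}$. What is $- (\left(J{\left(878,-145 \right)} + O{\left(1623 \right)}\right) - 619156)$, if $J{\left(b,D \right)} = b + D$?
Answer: $\frac{2007401057}{3246} \approx 6.1842 \cdot 10^{5}$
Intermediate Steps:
$O{\left(k \right)} = \frac{1}{2 k}$
$J{\left(b,D \right)} = D + b$
$- (\left(J{\left(878,-145 \right)} + O{\left(1623 \right)}\right) - 619156) = - (\left(\left(-145 + 878\right) + \frac{1}{2 \cdot 1623}\right) - 619156) = - (\left(733 + \frac{1}{2} \cdot \frac{1}{1623}\right) - 619156) = - (\left(733 + \frac{1}{3246}\right) - 619156) = - (\frac{2379319}{3246} - 619156) = \left(-1\right) \left(- \frac{2007401057}{3246}\right) = \frac{2007401057}{3246}$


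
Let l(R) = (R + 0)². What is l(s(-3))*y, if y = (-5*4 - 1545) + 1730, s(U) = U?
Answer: 1485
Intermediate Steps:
y = 165 (y = (-20 - 1545) + 1730 = -1565 + 1730 = 165)
l(R) = R²
l(s(-3))*y = (-3)²*165 = 9*165 = 1485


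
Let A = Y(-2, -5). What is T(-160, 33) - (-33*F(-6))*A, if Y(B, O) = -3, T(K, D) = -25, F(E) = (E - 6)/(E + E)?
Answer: -124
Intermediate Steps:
F(E) = (-6 + E)/(2*E) (F(E) = (-6 + E)/((2*E)) = (-6 + E)*(1/(2*E)) = (-6 + E)/(2*E))
A = -3
T(-160, 33) - (-33*F(-6))*A = -25 - (-33*(-6 - 6)/(2*(-6)))*(-3) = -25 - (-33*(-1)*(-12)/(2*6))*(-3) = -25 - (-33*1)*(-3) = -25 - (-33)*(-3) = -25 - 1*99 = -25 - 99 = -124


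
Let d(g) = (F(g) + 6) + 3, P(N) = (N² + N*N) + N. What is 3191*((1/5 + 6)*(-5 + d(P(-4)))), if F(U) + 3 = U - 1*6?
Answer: 2275183/5 ≈ 4.5504e+5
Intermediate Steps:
P(N) = N + 2*N² (P(N) = (N² + N²) + N = 2*N² + N = N + 2*N²)
F(U) = -9 + U (F(U) = -3 + (U - 1*6) = -3 + (U - 6) = -3 + (-6 + U) = -9 + U)
d(g) = g (d(g) = ((-9 + g) + 6) + 3 = (-3 + g) + 3 = g)
3191*((1/5 + 6)*(-5 + d(P(-4)))) = 3191*((1/5 + 6)*(-5 - 4*(1 + 2*(-4)))) = 3191*((1*(⅕) + 6)*(-5 - 4*(1 - 8))) = 3191*((⅕ + 6)*(-5 - 4*(-7))) = 3191*(31*(-5 + 28)/5) = 3191*((31/5)*23) = 3191*(713/5) = 2275183/5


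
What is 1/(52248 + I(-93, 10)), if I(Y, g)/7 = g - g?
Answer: 1/52248 ≈ 1.9139e-5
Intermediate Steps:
I(Y, g) = 0 (I(Y, g) = 7*(g - g) = 7*0 = 0)
1/(52248 + I(-93, 10)) = 1/(52248 + 0) = 1/52248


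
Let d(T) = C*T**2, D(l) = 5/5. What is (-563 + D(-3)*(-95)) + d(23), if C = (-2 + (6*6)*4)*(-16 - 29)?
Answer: -3380968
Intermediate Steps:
C = -6390 (C = (-2 + 36*4)*(-45) = (-2 + 144)*(-45) = 142*(-45) = -6390)
D(l) = 1 (D(l) = 5*(1/5) = 1)
d(T) = -6390*T**2
(-563 + D(-3)*(-95)) + d(23) = (-563 + 1*(-95)) - 6390*23**2 = (-563 - 95) - 6390*529 = -658 - 3380310 = -3380968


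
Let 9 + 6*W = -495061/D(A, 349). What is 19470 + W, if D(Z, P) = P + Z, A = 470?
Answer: 6798082/351 ≈ 19368.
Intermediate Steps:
W = -35888/351 (W = -3/2 + (-495061/(349 + 470))/6 = -3/2 + (-495061/819)/6 = -3/2 + (-495061*1/819)/6 = -3/2 + (1/6)*(-70723/117) = -3/2 - 70723/702 = -35888/351 ≈ -102.24)
19470 + W = 19470 - 35888/351 = 6798082/351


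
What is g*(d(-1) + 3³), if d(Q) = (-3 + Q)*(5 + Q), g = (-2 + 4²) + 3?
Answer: 187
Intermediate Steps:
g = 17 (g = (-2 + 16) + 3 = 14 + 3 = 17)
g*(d(-1) + 3³) = 17*((-15 + (-1)² + 2*(-1)) + 3³) = 17*((-15 + 1 - 2) + 27) = 17*(-16 + 27) = 17*11 = 187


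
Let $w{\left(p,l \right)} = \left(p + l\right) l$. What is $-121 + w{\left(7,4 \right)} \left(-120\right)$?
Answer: $-5401$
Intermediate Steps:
$w{\left(p,l \right)} = l \left(l + p\right)$ ($w{\left(p,l \right)} = \left(l + p\right) l = l \left(l + p\right)$)
$-121 + w{\left(7,4 \right)} \left(-120\right) = -121 + 4 \left(4 + 7\right) \left(-120\right) = -121 + 4 \cdot 11 \left(-120\right) = -121 + 44 \left(-120\right) = -121 - 5280 = -5401$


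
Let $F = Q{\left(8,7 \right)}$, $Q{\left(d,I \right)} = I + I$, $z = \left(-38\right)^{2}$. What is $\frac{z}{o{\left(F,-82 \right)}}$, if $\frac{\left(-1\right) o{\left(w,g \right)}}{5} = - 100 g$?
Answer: $- \frac{361}{10250} \approx -0.035219$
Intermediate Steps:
$z = 1444$
$Q{\left(d,I \right)} = 2 I$
$F = 14$ ($F = 2 \cdot 7 = 14$)
$o{\left(w,g \right)} = 500 g$ ($o{\left(w,g \right)} = - 5 \left(- 100 g\right) = 500 g$)
$\frac{z}{o{\left(F,-82 \right)}} = \frac{1444}{500 \left(-82\right)} = \frac{1444}{-41000} = 1444 \left(- \frac{1}{41000}\right) = - \frac{361}{10250}$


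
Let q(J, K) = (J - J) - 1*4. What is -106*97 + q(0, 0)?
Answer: -10286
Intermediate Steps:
q(J, K) = -4 (q(J, K) = 0 - 4 = -4)
-106*97 + q(0, 0) = -106*97 - 4 = -10282 - 4 = -10286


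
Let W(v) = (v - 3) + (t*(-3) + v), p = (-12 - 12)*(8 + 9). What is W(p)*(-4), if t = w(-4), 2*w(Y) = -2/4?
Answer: 3273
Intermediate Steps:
w(Y) = -¼ (w(Y) = (-2/4)/2 = (-2*¼)/2 = (½)*(-½) = -¼)
t = -¼ ≈ -0.25000
p = -408 (p = -24*17 = -408)
W(v) = -9/4 + 2*v (W(v) = (v - 3) + (-¼*(-3) + v) = (-3 + v) + (¾ + v) = -9/4 + 2*v)
W(p)*(-4) = (-9/4 + 2*(-408))*(-4) = (-9/4 - 816)*(-4) = -3273/4*(-4) = 3273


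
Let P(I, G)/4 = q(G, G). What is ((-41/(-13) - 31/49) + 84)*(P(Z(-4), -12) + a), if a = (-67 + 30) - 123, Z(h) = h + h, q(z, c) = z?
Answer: -881824/49 ≈ -17996.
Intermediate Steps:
Z(h) = 2*h
P(I, G) = 4*G
a = -160 (a = -37 - 123 = -160)
((-41/(-13) - 31/49) + 84)*(P(Z(-4), -12) + a) = ((-41/(-13) - 31/49) + 84)*(4*(-12) - 160) = ((-41*(-1/13) - 31*1/49) + 84)*(-48 - 160) = ((41/13 - 31/49) + 84)*(-208) = (1606/637 + 84)*(-208) = (55114/637)*(-208) = -881824/49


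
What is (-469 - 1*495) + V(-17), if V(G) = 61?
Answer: -903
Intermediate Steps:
(-469 - 1*495) + V(-17) = (-469 - 1*495) + 61 = (-469 - 495) + 61 = -964 + 61 = -903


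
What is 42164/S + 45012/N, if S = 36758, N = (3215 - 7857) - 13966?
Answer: -108745423/85499108 ≈ -1.2719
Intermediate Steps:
N = -18608 (N = -4642 - 13966 = -18608)
42164/S + 45012/N = 42164/36758 + 45012/(-18608) = 42164*(1/36758) + 45012*(-1/18608) = 21082/18379 - 11253/4652 = -108745423/85499108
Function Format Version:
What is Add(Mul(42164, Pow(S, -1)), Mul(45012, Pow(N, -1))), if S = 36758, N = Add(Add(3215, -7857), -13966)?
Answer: Rational(-108745423, 85499108) ≈ -1.2719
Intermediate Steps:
N = -18608 (N = Add(-4642, -13966) = -18608)
Add(Mul(42164, Pow(S, -1)), Mul(45012, Pow(N, -1))) = Add(Mul(42164, Pow(36758, -1)), Mul(45012, Pow(-18608, -1))) = Add(Mul(42164, Rational(1, 36758)), Mul(45012, Rational(-1, 18608))) = Add(Rational(21082, 18379), Rational(-11253, 4652)) = Rational(-108745423, 85499108)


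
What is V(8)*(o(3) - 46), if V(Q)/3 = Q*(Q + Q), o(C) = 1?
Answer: -17280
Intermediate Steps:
V(Q) = 6*Q² (V(Q) = 3*(Q*(Q + Q)) = 3*(Q*(2*Q)) = 3*(2*Q²) = 6*Q²)
V(8)*(o(3) - 46) = (6*8²)*(1 - 46) = (6*64)*(-45) = 384*(-45) = -17280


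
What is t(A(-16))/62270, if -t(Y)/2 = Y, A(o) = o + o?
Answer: 32/31135 ≈ 0.0010278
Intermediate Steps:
A(o) = 2*o
t(Y) = -2*Y
t(A(-16))/62270 = -4*(-16)/62270 = -2*(-32)*(1/62270) = 64*(1/62270) = 32/31135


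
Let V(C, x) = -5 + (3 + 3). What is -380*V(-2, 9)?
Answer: -380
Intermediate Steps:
V(C, x) = 1 (V(C, x) = -5 + 6 = 1)
-380*V(-2, 9) = -380*1 = -380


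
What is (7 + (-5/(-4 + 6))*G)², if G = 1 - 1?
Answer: 49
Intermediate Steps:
G = 0
(7 + (-5/(-4 + 6))*G)² = (7 + (-5/(-4 + 6))*0)² = (7 + (-5/2)*0)² = (7 + ((½)*(-5))*0)² = (7 - 5/2*0)² = (7 + 0)² = 7² = 49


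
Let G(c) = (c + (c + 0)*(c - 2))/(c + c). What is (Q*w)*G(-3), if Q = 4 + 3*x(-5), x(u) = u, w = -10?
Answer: -220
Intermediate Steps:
G(c) = (c + c*(-2 + c))/(2*c) (G(c) = (c + c*(-2 + c))/((2*c)) = (c + c*(-2 + c))*(1/(2*c)) = (c + c*(-2 + c))/(2*c))
Q = -11 (Q = 4 + 3*(-5) = 4 - 15 = -11)
(Q*w)*G(-3) = (-11*(-10))*(-½ + (½)*(-3)) = 110*(-½ - 3/2) = 110*(-2) = -220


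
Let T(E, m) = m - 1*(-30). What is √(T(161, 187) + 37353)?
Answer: 17*√130 ≈ 193.83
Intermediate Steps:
T(E, m) = 30 + m (T(E, m) = m + 30 = 30 + m)
√(T(161, 187) + 37353) = √((30 + 187) + 37353) = √(217 + 37353) = √37570 = 17*√130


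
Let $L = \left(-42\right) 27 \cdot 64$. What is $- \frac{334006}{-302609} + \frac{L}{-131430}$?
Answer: $\frac{10976759894}{6628650145} \approx 1.656$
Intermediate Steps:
$L = -72576$ ($L = \left(-1134\right) 64 = -72576$)
$- \frac{334006}{-302609} + \frac{L}{-131430} = - \frac{334006}{-302609} - \frac{72576}{-131430} = \left(-334006\right) \left(- \frac{1}{302609}\right) - - \frac{12096}{21905} = \frac{334006}{302609} + \frac{12096}{21905} = \frac{10976759894}{6628650145}$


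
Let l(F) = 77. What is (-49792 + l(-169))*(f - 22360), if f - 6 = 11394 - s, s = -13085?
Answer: -105644375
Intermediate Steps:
f = 24485 (f = 6 + (11394 - 1*(-13085)) = 6 + (11394 + 13085) = 6 + 24479 = 24485)
(-49792 + l(-169))*(f - 22360) = (-49792 + 77)*(24485 - 22360) = -49715*2125 = -105644375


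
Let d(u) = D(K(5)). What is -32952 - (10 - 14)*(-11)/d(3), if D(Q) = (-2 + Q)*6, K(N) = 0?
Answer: -98845/3 ≈ -32948.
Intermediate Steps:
D(Q) = -12 + 6*Q
d(u) = -12 (d(u) = -12 + 6*0 = -12 + 0 = -12)
-32952 - (10 - 14)*(-11)/d(3) = -32952 - (10 - 14)*(-11)/(-12) = -32952 - (-1)*(-4*(-11))/12 = -32952 - (-1)*44/12 = -32952 - 1*(-11/3) = -32952 + 11/3 = -98845/3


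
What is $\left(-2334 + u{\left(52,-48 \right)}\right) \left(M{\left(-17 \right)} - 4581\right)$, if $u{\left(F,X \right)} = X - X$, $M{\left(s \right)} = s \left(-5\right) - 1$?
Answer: $10495998$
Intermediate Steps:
$M{\left(s \right)} = -1 - 5 s$ ($M{\left(s \right)} = - 5 s - 1 = -1 - 5 s$)
$u{\left(F,X \right)} = 0$
$\left(-2334 + u{\left(52,-48 \right)}\right) \left(M{\left(-17 \right)} - 4581\right) = \left(-2334 + 0\right) \left(\left(-1 - -85\right) - 4581\right) = - 2334 \left(\left(-1 + 85\right) - 4581\right) = - 2334 \left(84 - 4581\right) = \left(-2334\right) \left(-4497\right) = 10495998$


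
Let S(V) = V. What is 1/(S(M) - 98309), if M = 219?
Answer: -1/98090 ≈ -1.0195e-5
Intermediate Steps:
1/(S(M) - 98309) = 1/(219 - 98309) = 1/(-98090) = -1/98090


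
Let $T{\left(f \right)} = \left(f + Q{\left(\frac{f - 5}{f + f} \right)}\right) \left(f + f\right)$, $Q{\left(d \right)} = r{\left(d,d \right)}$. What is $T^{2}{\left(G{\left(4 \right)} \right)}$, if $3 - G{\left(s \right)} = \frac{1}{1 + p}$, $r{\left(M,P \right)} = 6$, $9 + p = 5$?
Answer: $\frac{313600}{81} \approx 3871.6$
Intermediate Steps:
$p = -4$ ($p = -9 + 5 = -4$)
$Q{\left(d \right)} = 6$
$G{\left(s \right)} = \frac{10}{3}$ ($G{\left(s \right)} = 3 - \frac{1}{1 - 4} = 3 - \frac{1}{-3} = 3 - - \frac{1}{3} = 3 + \frac{1}{3} = \frac{10}{3}$)
$T{\left(f \right)} = 2 f \left(6 + f\right)$ ($T{\left(f \right)} = \left(f + 6\right) \left(f + f\right) = \left(6 + f\right) 2 f = 2 f \left(6 + f\right)$)
$T^{2}{\left(G{\left(4 \right)} \right)} = \left(2 \cdot \frac{10}{3} \left(6 + \frac{10}{3}\right)\right)^{2} = \left(2 \cdot \frac{10}{3} \cdot \frac{28}{3}\right)^{2} = \left(\frac{560}{9}\right)^{2} = \frac{313600}{81}$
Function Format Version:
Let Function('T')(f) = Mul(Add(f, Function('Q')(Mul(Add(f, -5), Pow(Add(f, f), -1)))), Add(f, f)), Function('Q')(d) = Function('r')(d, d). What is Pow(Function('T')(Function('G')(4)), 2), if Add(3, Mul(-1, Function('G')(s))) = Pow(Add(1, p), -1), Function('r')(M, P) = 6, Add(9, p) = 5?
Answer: Rational(313600, 81) ≈ 3871.6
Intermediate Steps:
p = -4 (p = Add(-9, 5) = -4)
Function('Q')(d) = 6
Function('G')(s) = Rational(10, 3) (Function('G')(s) = Add(3, Mul(-1, Pow(Add(1, -4), -1))) = Add(3, Mul(-1, Pow(-3, -1))) = Add(3, Mul(-1, Rational(-1, 3))) = Add(3, Rational(1, 3)) = Rational(10, 3))
Function('T')(f) = Mul(2, f, Add(6, f)) (Function('T')(f) = Mul(Add(f, 6), Add(f, f)) = Mul(Add(6, f), Mul(2, f)) = Mul(2, f, Add(6, f)))
Pow(Function('T')(Function('G')(4)), 2) = Pow(Mul(2, Rational(10, 3), Add(6, Rational(10, 3))), 2) = Pow(Mul(2, Rational(10, 3), Rational(28, 3)), 2) = Pow(Rational(560, 9), 2) = Rational(313600, 81)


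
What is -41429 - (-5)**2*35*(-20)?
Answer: -23929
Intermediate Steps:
-41429 - (-5)**2*35*(-20) = -41429 - 25*35*(-20) = -41429 - 875*(-20) = -41429 - 1*(-17500) = -41429 + 17500 = -23929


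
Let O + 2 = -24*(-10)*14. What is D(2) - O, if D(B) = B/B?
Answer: -3357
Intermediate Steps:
D(B) = 1
O = 3358 (O = -2 - 24*(-10)*14 = -2 + 240*14 = -2 + 3360 = 3358)
D(2) - O = 1 - 1*3358 = 1 - 3358 = -3357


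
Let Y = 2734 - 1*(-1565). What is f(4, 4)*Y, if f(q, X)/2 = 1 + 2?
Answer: 25794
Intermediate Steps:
f(q, X) = 6 (f(q, X) = 2*(1 + 2) = 2*3 = 6)
Y = 4299 (Y = 2734 + 1565 = 4299)
f(4, 4)*Y = 6*4299 = 25794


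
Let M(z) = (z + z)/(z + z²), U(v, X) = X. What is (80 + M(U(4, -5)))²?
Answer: 25281/4 ≈ 6320.3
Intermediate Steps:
M(z) = 2*z/(z + z²) (M(z) = (2*z)/(z + z²) = 2*z/(z + z²))
(80 + M(U(4, -5)))² = (80 + 2/(1 - 5))² = (80 + 2/(-4))² = (80 + 2*(-¼))² = (80 - ½)² = (159/2)² = 25281/4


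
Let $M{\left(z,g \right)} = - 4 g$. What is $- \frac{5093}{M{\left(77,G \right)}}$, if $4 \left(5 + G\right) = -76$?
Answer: $- \frac{5093}{96} \approx -53.052$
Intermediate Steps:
$G = -24$ ($G = -5 + \frac{1}{4} \left(-76\right) = -5 - 19 = -24$)
$- \frac{5093}{M{\left(77,G \right)}} = - \frac{5093}{\left(-4\right) \left(-24\right)} = - \frac{5093}{96}$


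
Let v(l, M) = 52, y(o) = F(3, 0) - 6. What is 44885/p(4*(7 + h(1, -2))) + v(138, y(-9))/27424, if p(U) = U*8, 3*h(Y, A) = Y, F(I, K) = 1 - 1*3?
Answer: 115400479/603328 ≈ 191.27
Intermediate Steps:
F(I, K) = -2 (F(I, K) = 1 - 3 = -2)
h(Y, A) = Y/3
y(o) = -8 (y(o) = -2 - 6 = -8)
p(U) = 8*U
44885/p(4*(7 + h(1, -2))) + v(138, y(-9))/27424 = 44885/((8*(4*(7 + (⅓)*1)))) + 52/27424 = 44885/((8*(4*(7 + ⅓)))) + 52*(1/27424) = 44885/((8*(4*(22/3)))) + 13/6856 = 44885/((8*(88/3))) + 13/6856 = 44885/(704/3) + 13/6856 = 44885*(3/704) + 13/6856 = 134655/704 + 13/6856 = 115400479/603328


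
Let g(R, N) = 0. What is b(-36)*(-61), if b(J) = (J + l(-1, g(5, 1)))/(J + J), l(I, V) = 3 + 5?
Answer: -427/18 ≈ -23.722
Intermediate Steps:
l(I, V) = 8
b(J) = (8 + J)/(2*J) (b(J) = (J + 8)/(J + J) = (8 + J)/((2*J)) = (8 + J)*(1/(2*J)) = (8 + J)/(2*J))
b(-36)*(-61) = ((½)*(8 - 36)/(-36))*(-61) = ((½)*(-1/36)*(-28))*(-61) = (7/18)*(-61) = -427/18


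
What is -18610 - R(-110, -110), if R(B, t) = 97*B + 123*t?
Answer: 5590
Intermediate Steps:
-18610 - R(-110, -110) = -18610 - (97*(-110) + 123*(-110)) = -18610 - (-10670 - 13530) = -18610 - 1*(-24200) = -18610 + 24200 = 5590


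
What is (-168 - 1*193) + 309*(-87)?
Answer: -27244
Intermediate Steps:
(-168 - 1*193) + 309*(-87) = (-168 - 193) - 26883 = -361 - 26883 = -27244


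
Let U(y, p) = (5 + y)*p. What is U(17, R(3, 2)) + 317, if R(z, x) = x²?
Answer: 405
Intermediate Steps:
U(y, p) = p*(5 + y)
U(17, R(3, 2)) + 317 = 2²*(5 + 17) + 317 = 4*22 + 317 = 88 + 317 = 405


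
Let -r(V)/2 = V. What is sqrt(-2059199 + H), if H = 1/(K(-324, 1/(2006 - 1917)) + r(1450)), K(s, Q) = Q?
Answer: I*sqrt(137173734562896210)/258099 ≈ 1435.0*I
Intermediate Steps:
r(V) = -2*V
H = -89/258099 (H = 1/(1/(2006 - 1917) - 2*1450) = 1/(1/89 - 2900) = 1/(-258099/89) = -89/258099 ≈ -0.00034483)
sqrt(-2059199 + H) = sqrt(-2059199 - 89/258099) = sqrt(-531477202790/258099) = I*sqrt(137173734562896210)/258099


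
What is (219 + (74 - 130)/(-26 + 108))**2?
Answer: 80120401/1681 ≈ 47662.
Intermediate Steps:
(219 + (74 - 130)/(-26 + 108))**2 = (219 - 56/82)**2 = (219 - 56*1/82)**2 = (219 - 28/41)**2 = (8951/41)**2 = 80120401/1681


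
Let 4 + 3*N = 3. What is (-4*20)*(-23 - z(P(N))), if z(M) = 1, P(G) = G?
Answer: 1920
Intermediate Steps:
N = -⅓ (N = -4/3 + (⅓)*3 = -4/3 + 1 = -⅓ ≈ -0.33333)
(-4*20)*(-23 - z(P(N))) = (-4*20)*(-23 - 1*1) = -80*(-23 - 1) = -80*(-24) = 1920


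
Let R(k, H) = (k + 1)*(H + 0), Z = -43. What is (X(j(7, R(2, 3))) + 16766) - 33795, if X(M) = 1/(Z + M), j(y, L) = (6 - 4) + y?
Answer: -578987/34 ≈ -17029.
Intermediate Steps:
R(k, H) = H*(1 + k) (R(k, H) = (1 + k)*H = H*(1 + k))
j(y, L) = 2 + y
X(M) = 1/(-43 + M)
(X(j(7, R(2, 3))) + 16766) - 33795 = (1/(-43 + (2 + 7)) + 16766) - 33795 = (1/(-43 + 9) + 16766) - 33795 = (1/(-34) + 16766) - 33795 = (-1/34 + 16766) - 33795 = 570043/34 - 33795 = -578987/34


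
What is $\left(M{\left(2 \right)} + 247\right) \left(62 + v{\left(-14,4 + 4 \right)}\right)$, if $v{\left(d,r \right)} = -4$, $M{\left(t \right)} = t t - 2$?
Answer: $14442$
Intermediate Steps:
$M{\left(t \right)} = -2 + t^{2}$ ($M{\left(t \right)} = t^{2} - 2 = -2 + t^{2}$)
$\left(M{\left(2 \right)} + 247\right) \left(62 + v{\left(-14,4 + 4 \right)}\right) = \left(\left(-2 + 2^{2}\right) + 247\right) \left(62 - 4\right) = \left(\left(-2 + 4\right) + 247\right) 58 = \left(2 + 247\right) 58 = 249 \cdot 58 = 14442$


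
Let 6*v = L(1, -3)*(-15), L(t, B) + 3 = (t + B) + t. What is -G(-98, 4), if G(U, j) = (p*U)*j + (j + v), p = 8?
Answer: 3122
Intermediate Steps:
L(t, B) = -3 + B + 2*t (L(t, B) = -3 + ((t + B) + t) = -3 + ((B + t) + t) = -3 + (B + 2*t) = -3 + B + 2*t)
v = 10 (v = ((-3 - 3 + 2*1)*(-15))/6 = ((-3 - 3 + 2)*(-15))/6 = (-4*(-15))/6 = (⅙)*60 = 10)
G(U, j) = 10 + j + 8*U*j (G(U, j) = (8*U)*j + (j + 10) = 8*U*j + (10 + j) = 10 + j + 8*U*j)
-G(-98, 4) = -(10 + 4 + 8*(-98)*4) = -(10 + 4 - 3136) = -1*(-3122) = 3122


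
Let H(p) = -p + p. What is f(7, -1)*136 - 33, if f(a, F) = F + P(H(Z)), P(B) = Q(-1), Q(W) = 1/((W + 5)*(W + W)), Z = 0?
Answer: -186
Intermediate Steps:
Q(W) = 1/(2*W*(5 + W)) (Q(W) = 1/((5 + W)*(2*W)) = 1/(2*W*(5 + W)))
H(p) = 0
P(B) = -⅛ (P(B) = (½)/(-1*(5 - 1)) = (½)*(-1)/4 = (½)*(-1)*(¼) = -⅛)
f(a, F) = -⅛ + F (f(a, F) = F - ⅛ = -⅛ + F)
f(7, -1)*136 - 33 = (-⅛ - 1)*136 - 33 = -9/8*136 - 33 = -153 - 33 = -186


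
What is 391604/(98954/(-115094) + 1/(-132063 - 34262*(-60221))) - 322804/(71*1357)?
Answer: -1553419161046449418217858/3410507542453952169 ≈ -4.5548e+5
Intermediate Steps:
391604/(98954/(-115094) + 1/(-132063 - 34262*(-60221))) - 322804/(71*1357) = 391604/(98954*(-1/115094) - 1/60221/(-166325)) - 322804/96347 = 391604/(-49477/57547 - 1/166325*(-1/60221)) - 322804*1/96347 = 391604/(-49477/57547 + 1/10016257825) - 322804/96347 = 391604/(-70796341192854/82343655579325) - 322804/96347 = 391604*(-82343655579325/70796341192854) - 322804/96347 = -16123052449742993650/35398170596427 - 322804/96347 = -1553419161046449418217858/3410507542453952169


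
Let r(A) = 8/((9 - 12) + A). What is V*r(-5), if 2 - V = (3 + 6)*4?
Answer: 34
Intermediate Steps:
r(A) = 8/(-3 + A)
V = -34 (V = 2 - (3 + 6)*4 = 2 - 9*4 = 2 - 1*36 = 2 - 36 = -34)
V*r(-5) = -272/(-3 - 5) = -272/(-8) = -272*(-1)/8 = -34*(-1) = 34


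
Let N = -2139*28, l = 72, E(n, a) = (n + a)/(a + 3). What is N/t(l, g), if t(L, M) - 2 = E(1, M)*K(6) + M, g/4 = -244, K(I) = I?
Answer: 14568729/235463 ≈ 61.873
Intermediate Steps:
E(n, a) = (a + n)/(3 + a)
g = -976 (g = 4*(-244) = -976)
t(L, M) = 2 + M + 6*(1 + M)/(3 + M) (t(L, M) = 2 + (((M + 1)/(3 + M))*6 + M) = 2 + (((1 + M)/(3 + M))*6 + M) = 2 + (6*(1 + M)/(3 + M) + M) = 2 + (M + 6*(1 + M)/(3 + M)) = 2 + M + 6*(1 + M)/(3 + M))
N = -59892
N/t(l, g) = -59892*(3 - 976)/(12 + (-976)² + 11*(-976)) = -59892*(-973/(12 + 952576 - 10736)) = -59892/((-1/973*941852)) = -59892/(-941852/973) = -59892*(-973/941852) = 14568729/235463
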